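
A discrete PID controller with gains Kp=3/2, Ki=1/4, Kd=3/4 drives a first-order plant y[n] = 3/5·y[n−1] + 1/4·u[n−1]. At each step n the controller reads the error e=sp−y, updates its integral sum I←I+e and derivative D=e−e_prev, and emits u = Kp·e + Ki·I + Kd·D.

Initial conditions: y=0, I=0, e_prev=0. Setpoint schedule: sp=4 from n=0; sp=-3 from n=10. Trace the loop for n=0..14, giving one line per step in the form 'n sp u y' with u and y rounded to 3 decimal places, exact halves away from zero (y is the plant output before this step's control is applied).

(exact arithmetic carried between steps; '≈' marks a value shown rounded to 6 d.p. or computed from one; I and e_prev carry over from the previous line; the table rounds u and y to 3 d.p., halves away from zero)
n=0: y=0, sp=4, e=sp−y=4; I=4, D=e−e_prev=4; u=3/2·4+1/4·4+3/4·4=10; next y=3/5·0+1/4·10=2.5
n=1: y=2.5, sp=4, e=sp−y=1.5; I=5.5, D=e−e_prev=-2.5; u=3/2·1.5+1/4·5.5+3/4·(-2.5)=1.75; next y=3/5·2.5+1/4·1.75=1.9375
n=2: y=1.9375, sp=4, e=sp−y=2.0625; I=7.5625, D=e−e_prev=0.5625; u=3/2·2.0625+1/4·7.5625+3/4·0.5625=5.40625; next y=3/5·1.9375+1/4·5.40625≈2.514063
n=3: y≈2.514063, sp=4, e=sp−y≈1.485938; I≈9.048438, D=e−e_prev≈-0.576563; u=3/2·1.485938+1/4·9.048438+3/4·(-0.576563)≈4.058594; next y=3/5·2.514063+1/4·4.058594≈2.523086
n=4: y≈2.523086, sp=4, e=sp−y≈1.476914; I≈10.525352, D=e−e_prev≈-0.009023; u=3/2·1.476914+1/4·10.525352+3/4·(-0.009023)≈4.839941; next y=3/5·2.523086+1/4·4.839941≈2.723837
n=5: y≈2.723837, sp=4, e=sp−y≈1.276163; I≈11.801515, D=e−e_prev≈-0.200751; u=3/2·1.276163+1/4·11.801515+3/4·(-0.200751)≈4.714060; next y=3/5·2.723837+1/4·4.714060≈2.812817
n=6: y≈2.812817, sp=4, e=sp−y≈1.187183; I≈12.988697, D=e−e_prev≈-0.088980; u=3/2·1.187183+1/4·12.988697+3/4·(-0.088980)≈4.961213; next y=3/5·2.812817+1/4·4.961213≈2.927994
n=7: y≈2.927994, sp=4, e=sp−y≈1.072006; I≈14.060704, D=e−e_prev≈-0.115176; u=3/2·1.072006+1/4·14.060704+3/4·(-0.115176)≈5.036803; next y=3/5·2.927994+1/4·5.036803≈3.015997
n=8: y≈3.015997, sp=4, e=sp−y≈0.984003; I≈15.044707, D=e−e_prev≈-0.088003; u=3/2·0.984003+1/4·15.044707+3/4·(-0.088003)≈5.171179; next y=3/5·3.015997+1/4·5.171179≈3.102393
n=9: y≈3.102393, sp=4, e=sp−y≈0.897607; I≈15.942314, D=e−e_prev≈-0.086396; u=3/2·0.897607+1/4·15.942314+3/4·(-0.086396)≈5.267192; next y=3/5·3.102393+1/4·5.267192≈3.178234
n=10: y≈3.178234, sp=-3, e=sp−y≈-6.178234; I≈9.764080, D=e−e_prev≈-7.075841; u=3/2·(-6.178234)+1/4·9.764080+3/4·(-7.075841)≈-12.133211; next y=3/5·3.178234+1/4·(-12.133211)≈-1.126363
n=11: y≈-1.126363, sp=-3, e=sp−y≈-1.873637; I≈7.890443, D=e−e_prev≈4.304596; u=3/2·(-1.873637)+1/4·7.890443+3/4·4.304596≈2.390602; next y=3/5·(-1.126363)+1/4·2.390602≈-0.078167
n=12: y≈-0.078167, sp=-3, e=sp−y≈-2.921833; I≈4.968610, D=e−e_prev≈-1.048195; u=3/2·(-2.921833)+1/4·4.968610+3/4·(-1.048195)≈-3.926744; next y=3/5·(-0.078167)+1/4·(-3.926744)≈-1.028586
n=13: y≈-1.028586, sp=-3, e=sp−y≈-1.971414; I≈2.997196, D=e−e_prev≈0.950419; u=3/2·(-1.971414)+1/4·2.997196+3/4·0.950419≈-1.495008; next y=3/5·(-1.028586)+1/4·(-1.495008)≈-0.990904
n=14: y≈-0.990904, sp=-3, e=sp−y≈-2.009096; I≈0.988100, D=e−e_prev≈-0.037683; u=3/2·(-2.009096)+1/4·0.988100+3/4·(-0.037683)≈-2.794882; next y=3/5·(-0.990904)+1/4·(-2.794882)≈-1.293263

0 4 10.000 0.000
1 4 1.750 2.500
2 4 5.406 1.938
3 4 4.059 2.514
4 4 4.840 2.523
5 4 4.714 2.724
6 4 4.961 2.813
7 4 5.037 2.928
8 4 5.171 3.016
9 4 5.267 3.102
10 -3 -12.133 3.178
11 -3 2.391 -1.126
12 -3 -3.927 -0.078
13 -3 -1.495 -1.029
14 -3 -2.795 -0.991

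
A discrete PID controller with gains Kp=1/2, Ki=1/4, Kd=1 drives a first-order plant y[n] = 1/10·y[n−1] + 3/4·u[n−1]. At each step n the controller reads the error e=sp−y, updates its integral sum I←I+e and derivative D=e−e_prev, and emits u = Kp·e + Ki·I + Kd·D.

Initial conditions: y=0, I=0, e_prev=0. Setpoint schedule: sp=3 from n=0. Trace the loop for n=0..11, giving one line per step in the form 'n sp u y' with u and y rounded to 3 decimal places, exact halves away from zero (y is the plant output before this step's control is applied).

(exact arithmetic carried between steps; '≈' marks a value shown rounded to 6 d.p. or computed from one; I and e_prev carry over from the previous line; the table rounds u and y to 3 d.p., halves away from zero)
n=0: y=0, sp=3, e=sp−y=3; I=3, D=e−e_prev=3; u=1/2·3+1/4·3+1·3=5.25; next y=1/10·0+3/4·5.25=3.9375
n=1: y=3.9375, sp=3, e=sp−y=-0.9375; I=2.0625, D=e−e_prev=-3.9375; u=1/2·(-0.9375)+1/4·2.0625+1·(-3.9375)=-3.890625; next y=1/10·3.9375+3/4·(-3.890625)≈-2.524219
n=2: y≈-2.524219, sp=3, e=sp−y≈5.524219; I≈7.586719, D=e−e_prev≈6.461719; u=1/2·5.524219+1/4·7.586719+1·6.461719≈11.120508; next y=1/10·(-2.524219)+3/4·11.120508≈8.087959
n=3: y≈8.087959, sp=3, e=sp−y≈-5.087959; I≈2.498760, D=e−e_prev≈-10.612178; u=1/2·(-5.087959)+1/4·2.498760+1·(-10.612178)≈-12.531467; next y=1/10·8.087959+3/4·(-12.531467)≈-8.589805
n=4: y≈-8.589805, sp=3, e=sp−y≈11.589805; I≈14.088564, D=e−e_prev≈16.677764; u=1/2·11.589805+1/4·14.088564+1·16.677764≈25.994807; next y=1/10·(-8.589805)+3/4·25.994807≈18.637125
n=5: y≈18.637125, sp=3, e=sp−y≈-15.637125; I≈-1.548560, D=e−e_prev≈-27.226929; u=1/2·(-15.637125)+1/4·(-1.548560)+1·(-27.226929)≈-35.432632; next y=1/10·18.637125+3/4·(-35.432632)≈-24.710761
n=6: y≈-24.710761, sp=3, e=sp−y≈27.710761; I≈26.162201, D=e−e_prev≈43.347886; u=1/2·27.710761+1/4·26.162201+1·43.347886≈63.743817; next y=1/10·(-24.710761)+3/4·63.743817≈45.336787
n=7: y≈45.336787, sp=3, e=sp−y≈-42.336787; I≈-16.174586, D=e−e_prev≈-70.047548; u=1/2·(-42.336787)+1/4·(-16.174586)+1·(-70.047548)≈-95.259588; next y=1/10·45.336787+3/4·(-95.259588)≈-66.911012
n=8: y≈-66.911012, sp=3, e=sp−y≈69.911012; I≈53.736426, D=e−e_prev≈112.247799; u=1/2·69.911012+1/4·53.736426+1·112.247799≈160.637411; next y=1/10·(-66.911012)+3/4·160.637411≈113.786957
n=9: y≈113.786957, sp=3, e=sp−y≈-110.786957; I≈-57.050531, D=e−e_prev≈-180.697969; u=1/2·(-110.786957)+1/4·(-57.050531)+1·(-180.697969)≈-250.354081; next y=1/10·113.786957+3/4·(-250.354081)≈-176.386865
n=10: y≈-176.386865, sp=3, e=sp−y≈179.386865; I≈122.336334, D=e−e_prev≈290.173822; u=1/2·179.386865+1/4·122.336334+1·290.173822≈410.451338; next y=1/10·(-176.386865)+3/4·410.451338≈290.199817
n=11: y≈290.199817, sp=3, e=sp−y≈-287.199817; I≈-164.863483, D=e−e_prev≈-466.586682; u=1/2·(-287.199817)+1/4·(-164.863483)+1·(-466.586682)≈-651.402461; next y=1/10·290.199817+3/4·(-651.402461)≈-459.531864

0 3 5.250 0.000
1 3 -3.891 3.938
2 3 11.121 -2.524
3 3 -12.531 8.088
4 3 25.995 -8.590
5 3 -35.433 18.637
6 3 63.744 -24.711
7 3 -95.260 45.337
8 3 160.637 -66.911
9 3 -250.354 113.787
10 3 410.451 -176.387
11 3 -651.402 290.200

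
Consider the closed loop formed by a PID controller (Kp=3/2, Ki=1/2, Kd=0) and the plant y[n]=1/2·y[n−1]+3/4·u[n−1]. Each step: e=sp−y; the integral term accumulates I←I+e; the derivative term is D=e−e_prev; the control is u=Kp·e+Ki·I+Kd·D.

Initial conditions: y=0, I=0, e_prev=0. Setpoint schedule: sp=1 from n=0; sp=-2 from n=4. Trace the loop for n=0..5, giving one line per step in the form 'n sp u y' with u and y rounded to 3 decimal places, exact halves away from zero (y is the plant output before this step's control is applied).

0 1 2.000 0.000
1 1 -0.500 1.500
2 1 1.500 0.375
3 1 -0.063 1.313
4 -2 -4.813 0.609
5 -2 1.711 -3.305

(exact arithmetic carried between steps; '≈' marks a value shown rounded to 6 d.p. or computed from one; I and e_prev carry over from the previous line; the table rounds u and y to 3 d.p., halves away from zero)
n=0: y=0, sp=1, e=sp−y=1; I=1, D=e−e_prev=1; u=3/2·1+1/2·1+0·1=2; next y=1/2·0+3/4·2=1.5
n=1: y=1.5, sp=1, e=sp−y=-0.5; I=0.5, D=e−e_prev=-1.5; u=3/2·(-0.5)+1/2·0.5+0·(-1.5)=-0.5; next y=1/2·1.5+3/4·(-0.5)=0.375
n=2: y=0.375, sp=1, e=sp−y=0.625; I=1.125, D=e−e_prev=1.125; u=3/2·0.625+1/2·1.125+0·1.125=1.5; next y=1/2·0.375+3/4·1.5=1.3125
n=3: y=1.3125, sp=1, e=sp−y=-0.3125; I=0.8125, D=e−e_prev=-0.9375; u=3/2·(-0.3125)+1/2·0.8125+0·(-0.9375)=-0.0625; next y=1/2·1.3125+3/4·(-0.0625)=0.609375
n=4: y=0.609375, sp=-2, e=sp−y=-2.609375; I=-1.796875, D=e−e_prev=-2.296875; u=3/2·(-2.609375)+1/2·(-1.796875)+0·(-2.296875)=-4.8125; next y=1/2·0.609375+3/4·(-4.8125)≈-3.304688
n=5: y≈-3.304688, sp=-2, e=sp−y≈1.304688; I≈-0.492188, D=e−e_prev≈3.914063; u=3/2·1.304688+1/2·(-0.492188)+0·3.914063≈1.710938; next y=1/2·(-3.304688)+3/4·1.710938≈-0.369141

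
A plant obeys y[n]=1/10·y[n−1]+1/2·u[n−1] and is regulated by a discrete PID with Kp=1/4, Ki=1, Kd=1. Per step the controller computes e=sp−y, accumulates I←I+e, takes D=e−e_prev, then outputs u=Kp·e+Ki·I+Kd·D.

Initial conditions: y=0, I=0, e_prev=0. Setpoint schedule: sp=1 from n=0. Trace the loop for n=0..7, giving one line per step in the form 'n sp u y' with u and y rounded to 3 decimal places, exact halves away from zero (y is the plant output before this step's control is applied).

0 1 2.250 0.000
1 1 -0.281 1.125
2 1 3.313 -0.028
3 1 -0.596 1.654
4 1 4.452 -0.133
5 1 -1.479 2.213
6 1 5.798 -0.518
7 1 -2.987 2.847

(exact arithmetic carried between steps; '≈' marks a value shown rounded to 6 d.p. or computed from one; I and e_prev carry over from the previous line; the table rounds u and y to 3 d.p., halves away from zero)
n=0: y=0, sp=1, e=sp−y=1; I=1, D=e−e_prev=1; u=1/4·1+1·1+1·1=2.25; next y=1/10·0+1/2·2.25=1.125
n=1: y=1.125, sp=1, e=sp−y=-0.125; I=0.875, D=e−e_prev=-1.125; u=1/4·(-0.125)+1·0.875+1·(-1.125)=-0.28125; next y=1/10·1.125+1/2·(-0.28125)=-0.028125
n=2: y=-0.028125, sp=1, e=sp−y=1.028125; I=1.903125, D=e−e_prev=1.153125; u=1/4·1.028125+1·1.903125+1·1.153125≈3.313281; next y=1/10·(-0.028125)+1/2·3.313281≈1.653828
n=3: y≈1.653828, sp=1, e=sp−y≈-0.653828; I≈1.249297, D=e−e_prev≈-1.681953; u=1/4·(-0.653828)+1·1.249297+1·(-1.681953)≈-0.596113; next y=1/10·1.653828+1/2·(-0.596113)≈-0.132674
n=4: y≈-0.132674, sp=1, e=sp−y≈1.132674; I≈2.381971, D=e−e_prev≈1.786502; u=1/4·1.132674+1·2.381971+1·1.786502≈4.451641; next y=1/10·(-0.132674)+1/2·4.451641≈2.212553
n=5: y≈2.212553, sp=1, e=sp−y≈-1.212553; I≈1.169418, D=e−e_prev≈-2.345227; u=1/4·(-1.212553)+1·1.169418+1·(-2.345227)≈-1.478948; next y=1/10·2.212553+1/2·(-1.478948)≈-0.518219
n=6: y≈-0.518219, sp=1, e=sp−y≈1.518219; I≈2.687636, D=e−e_prev≈2.730772; u=1/4·1.518219+1·2.687636+1·2.730772≈5.797962; next y=1/10·(-0.518219)+1/2·5.797962≈2.847159
n=7: y≈2.847159, sp=1, e=sp−y≈-1.847159; I≈0.840477, D=e−e_prev≈-3.365378; u=1/4·(-1.847159)+1·0.840477+1·(-3.365378)≈-2.986691; next y=1/10·2.847159+1/2·(-2.986691)≈-1.208630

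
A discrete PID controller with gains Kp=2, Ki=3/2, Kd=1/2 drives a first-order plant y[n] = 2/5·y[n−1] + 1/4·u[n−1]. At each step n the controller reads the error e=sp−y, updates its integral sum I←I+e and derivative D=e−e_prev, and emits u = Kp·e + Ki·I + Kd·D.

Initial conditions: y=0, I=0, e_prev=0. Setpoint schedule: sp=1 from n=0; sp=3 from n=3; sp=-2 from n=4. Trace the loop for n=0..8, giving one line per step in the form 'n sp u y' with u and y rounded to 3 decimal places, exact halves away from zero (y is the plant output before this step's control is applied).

(exact arithmetic carried between steps; '≈' marks a value shown rounded to 6 d.p. or computed from one; I and e_prev carry over from the previous line; the table rounds u and y to 3 d.p., halves away from zero)
n=0: y=0, sp=1, e=sp−y=1; I=1, D=e−e_prev=1; u=2·1+3/2·1+1/2·1=4; next y=2/5·0+1/4·4=1
n=1: y=1, sp=1, e=sp−y=0; I=1, D=e−e_prev=-1; u=2·0+3/2·1+1/2·(-1)=1; next y=2/5·1+1/4·1=0.65
n=2: y=0.65, sp=1, e=sp−y=0.35; I=1.35, D=e−e_prev=0.35; u=2·0.35+3/2·1.35+1/2·0.35=2.9; next y=2/5·0.65+1/4·2.9=0.985
n=3: y=0.985, sp=3, e=sp−y=2.015; I=3.365, D=e−e_prev=1.665; u=2·2.015+3/2·3.365+1/2·1.665=9.91; next y=2/5·0.985+1/4·9.91=2.8715
n=4: y=2.8715, sp=-2, e=sp−y=-4.8715; I=-1.5065, D=e−e_prev=-6.8865; u=2·(-4.8715)+3/2·(-1.5065)+1/2·(-6.8865)=-15.446; next y=2/5·2.8715+1/4·(-15.446)=-2.7129
n=5: y=-2.7129, sp=-2, e=sp−y=0.7129; I=-0.7936, D=e−e_prev=5.5844; u=2·0.7129+3/2·(-0.7936)+1/2·5.5844=3.0276; next y=2/5·(-2.7129)+1/4·3.0276=-0.32826
n=6: y=-0.32826, sp=-2, e=sp−y=-1.67174; I=-2.46534, D=e−e_prev=-2.38464; u=2·(-1.67174)+3/2·(-2.46534)+1/2·(-2.38464)=-8.23381; next y=2/5·(-0.32826)+1/4·(-8.23381)≈-2.189757
n=7: y≈-2.189757, sp=-2, e=sp−y≈0.189757; I≈-2.275584, D=e−e_prev≈1.861497; u=2·0.189757+3/2·(-2.275584)+1/2·1.861497≈-2.103114; next y=2/5·(-2.189757)+1/4·(-2.103114)≈-1.401681
n=8: y≈-1.401681, sp=-2, e=sp−y≈-0.598319; I≈-2.873902, D=e−e_prev≈-0.788075; u=2·(-0.598319)+3/2·(-2.873902)+1/2·(-0.788075)≈-5.901529; next y=2/5·(-1.401681)+1/4·(-5.901529)≈-2.036055

0 1 4.000 0.000
1 1 1.000 1.000
2 1 2.900 0.650
3 3 9.910 0.985
4 -2 -15.446 2.872
5 -2 3.028 -2.713
6 -2 -8.234 -0.328
7 -2 -2.103 -2.190
8 -2 -5.902 -1.402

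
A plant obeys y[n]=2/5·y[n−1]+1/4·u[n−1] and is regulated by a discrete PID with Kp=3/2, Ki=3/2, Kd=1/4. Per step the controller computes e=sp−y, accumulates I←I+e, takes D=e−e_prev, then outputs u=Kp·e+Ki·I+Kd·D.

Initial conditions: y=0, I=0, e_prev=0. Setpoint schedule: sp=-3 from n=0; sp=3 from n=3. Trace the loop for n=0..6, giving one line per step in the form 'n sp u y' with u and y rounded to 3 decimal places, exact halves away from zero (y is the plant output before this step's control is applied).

0 -3 -9.750 0.000
1 -3 -5.578 -2.438
2 -3 -7.252 -2.370
3 3 12.591 -2.761
4 3 4.021 2.043
5 3 7.374 1.823
6 3 6.648 2.573

(exact arithmetic carried between steps; '≈' marks a value shown rounded to 6 d.p. or computed from one; I and e_prev carry over from the previous line; the table rounds u and y to 3 d.p., halves away from zero)
n=0: y=0, sp=-3, e=sp−y=-3; I=-3, D=e−e_prev=-3; u=3/2·(-3)+3/2·(-3)+1/4·(-3)=-9.75; next y=2/5·0+1/4·(-9.75)=-2.4375
n=1: y=-2.4375, sp=-3, e=sp−y=-0.5625; I=-3.5625, D=e−e_prev=2.4375; u=3/2·(-0.5625)+3/2·(-3.5625)+1/4·2.4375=-5.578125; next y=2/5·(-2.4375)+1/4·(-5.578125)≈-2.369531
n=2: y≈-2.369531, sp=-3, e=sp−y≈-0.630469; I≈-4.192969, D=e−e_prev≈-0.067969; u=3/2·(-0.630469)+3/2·(-4.192969)+1/4·(-0.067969)≈-7.252148; next y=2/5·(-2.369531)+1/4·(-7.252148)≈-2.760850
n=3: y≈-2.760850, sp=3, e=sp−y≈5.760850; I≈1.567881, D=e−e_prev≈6.391318; u=3/2·5.760850+3/2·1.567881+1/4·6.391318≈12.590925; next y=2/5·(-2.760850)+1/4·12.590925≈2.043391
n=4: y≈2.043391, sp=3, e=sp−y≈0.956609; I≈2.524489, D=e−e_prev≈-4.804241; u=3/2·0.956609+3/2·2.524489+1/4·(-4.804241)≈4.020587; next y=2/5·2.043391+1/4·4.020587≈1.822503
n=5: y≈1.822503, sp=3, e=sp−y≈1.177497; I≈3.701986, D=e−e_prev≈0.220888; u=3/2·1.177497+3/2·3.701986+1/4·0.220888≈7.374446; next y=2/5·1.822503+1/4·7.374446≈2.572613
n=6: y≈2.572613, sp=3, e=sp−y≈0.427387; I≈4.129373, D=e−e_prev≈-0.750110; u=3/2·0.427387+3/2·4.129373+1/4·(-0.750110)≈6.647613; next y=2/5·2.572613+1/4·6.647613≈2.690948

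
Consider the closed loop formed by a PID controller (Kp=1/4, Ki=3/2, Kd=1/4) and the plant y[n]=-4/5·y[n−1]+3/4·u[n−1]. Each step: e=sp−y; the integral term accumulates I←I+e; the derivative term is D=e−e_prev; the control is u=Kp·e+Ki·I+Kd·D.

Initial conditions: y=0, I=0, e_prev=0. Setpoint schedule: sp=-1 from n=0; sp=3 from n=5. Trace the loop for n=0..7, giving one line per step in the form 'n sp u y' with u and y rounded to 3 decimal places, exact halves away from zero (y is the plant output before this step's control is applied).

0 -1 -2.000 0.000
1 -1 -0.250 -1.500
2 -1 -4.900 1.013
3 -1 3.704 -4.485
4 -1 -14.145 6.366
5 3 29.655 -15.702
6 3 -49.818 34.802
7 3 115.120 -65.205

(exact arithmetic carried between steps; '≈' marks a value shown rounded to 6 d.p. or computed from one; I and e_prev carry over from the previous line; the table rounds u and y to 3 d.p., halves away from zero)
n=0: y=0, sp=-1, e=sp−y=-1; I=-1, D=e−e_prev=-1; u=1/4·(-1)+3/2·(-1)+1/4·(-1)=-2; next y=-4/5·0+3/4·(-2)=-1.5
n=1: y=-1.5, sp=-1, e=sp−y=0.5; I=-0.5, D=e−e_prev=1.5; u=1/4·0.5+3/2·(-0.5)+1/4·1.5=-0.25; next y=-4/5·(-1.5)+3/4·(-0.25)=1.0125
n=2: y=1.0125, sp=-1, e=sp−y=-2.0125; I=-2.5125, D=e−e_prev=-2.5125; u=1/4·(-2.0125)+3/2·(-2.5125)+1/4·(-2.5125)=-4.9; next y=-4/5·1.0125+3/4·(-4.9)=-4.485
n=3: y=-4.485, sp=-1, e=sp−y=3.485; I=0.9725, D=e−e_prev=5.4975; u=1/4·3.485+3/2·0.9725+1/4·5.4975=3.704375; next y=-4/5·(-4.485)+3/4·3.704375≈6.366281
n=4: y≈6.366281, sp=-1, e=sp−y≈-7.366281; I≈-6.393781, D=e−e_prev≈-10.851281; u=1/4·(-7.366281)+3/2·(-6.393781)+1/4·(-10.851281)≈-14.145063; next y=-4/5·6.366281+3/4·(-14.145063)≈-15.701822
n=5: y≈-15.701822, sp=3, e=sp−y≈18.701822; I≈12.308041, D=e−e_prev≈26.068103; u=1/4·18.701822+3/2·12.308041+1/4·26.068103≈29.654542; next y=-4/5·(-15.701822)+3/4·29.654542≈34.802364
n=6: y≈34.802364, sp=3, e=sp−y≈-31.802364; I≈-19.494324, D=e−e_prev≈-50.504186; u=1/4·(-31.802364)+3/2·(-19.494324)+1/4·(-50.504186)≈-49.818123; next y=-4/5·34.802364+3/4·(-49.818123)≈-65.205483
n=7: y≈-65.205483, sp=3, e=sp−y≈68.205483; I≈48.711160, D=e−e_prev≈100.007848; u=1/4·68.205483+3/2·48.711160+1/4·100.007848≈115.120073; next y=-4/5·(-65.205483)+3/4·115.120073≈138.504441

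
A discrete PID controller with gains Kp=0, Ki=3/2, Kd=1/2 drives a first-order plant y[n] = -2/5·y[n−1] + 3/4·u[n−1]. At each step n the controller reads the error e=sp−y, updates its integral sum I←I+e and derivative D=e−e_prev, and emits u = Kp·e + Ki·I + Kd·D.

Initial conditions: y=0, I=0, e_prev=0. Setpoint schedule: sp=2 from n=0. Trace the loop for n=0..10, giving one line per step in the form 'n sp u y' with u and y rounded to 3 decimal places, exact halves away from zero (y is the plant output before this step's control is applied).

0 2 4.000 0.000
1 2 0.000 3.000
2 2 8.400 -1.200
3 2 -4.860 6.780
4 2 18.234 -6.357
5 2 -20.950 16.218
6 2 45.846 -22.200
7 2 -67.991 43.264
8 2 125.972 -68.299
9 2 -204.557 121.798
10 2 358.665 -202.137

(exact arithmetic carried between steps; '≈' marks a value shown rounded to 6 d.p. or computed from one; I and e_prev carry over from the previous line; the table rounds u and y to 3 d.p., halves away from zero)
n=0: y=0, sp=2, e=sp−y=2; I=2, D=e−e_prev=2; u=0·2+3/2·2+1/2·2=4; next y=-2/5·0+3/4·4=3
n=1: y=3, sp=2, e=sp−y=-1; I=1, D=e−e_prev=-3; u=0·(-1)+3/2·1+1/2·(-3)=0; next y=-2/5·3+3/4·0=-1.2
n=2: y=-1.2, sp=2, e=sp−y=3.2; I=4.2, D=e−e_prev=4.2; u=0·3.2+3/2·4.2+1/2·4.2=8.4; next y=-2/5·(-1.2)+3/4·8.4=6.78
n=3: y=6.78, sp=2, e=sp−y=-4.78; I=-0.58, D=e−e_prev=-7.98; u=0·(-4.78)+3/2·(-0.58)+1/2·(-7.98)=-4.86; next y=-2/5·6.78+3/4·(-4.86)=-6.357
n=4: y=-6.357, sp=2, e=sp−y=8.357; I=7.777, D=e−e_prev=13.137; u=0·8.357+3/2·7.777+1/2·13.137=18.234; next y=-2/5·(-6.357)+3/4·18.234=16.2183
n=5: y=16.2183, sp=2, e=sp−y=-14.2183; I=-6.4413, D=e−e_prev=-22.5753; u=0·(-14.2183)+3/2·(-6.4413)+1/2·(-22.5753)=-20.9496; next y=-2/5·16.2183+3/4·(-20.9496)=-22.19952
n=6: y=-22.19952, sp=2, e=sp−y=24.19952; I=17.75822, D=e−e_prev=38.41782; u=0·24.19952+3/2·17.75822+1/2·38.41782=45.84624; next y=-2/5·(-22.19952)+3/4·45.84624=43.264488
n=7: y=43.264488, sp=2, e=sp−y=-41.264488; I=-23.506268, D=e−e_prev=-65.464008; u=0·(-41.264488)+3/2·(-23.506268)+1/2·(-65.464008)=-67.991406; next y=-2/5·43.264488+3/4·(-67.991406)≈-68.299350
n=8: y≈-68.299350, sp=2, e=sp−y≈70.299350; I≈46.793082, D=e−e_prev≈111.563838; u=0·70.299350+3/2·46.793082+1/2·111.563838≈125.971541; next y=-2/5·(-68.299350)+3/4·125.971541≈121.798396
n=9: y≈121.798396, sp=2, e=sp−y≈-119.798396; I≈-73.005314, D=e−e_prev≈-190.097746; u=0·(-119.798396)+3/2·(-73.005314)+1/2·(-190.097746)≈-204.556844; next y=-2/5·121.798396+3/4·(-204.556844)≈-202.136991
n=10: y≈-202.136991, sp=2, e=sp−y≈204.136991; I≈131.131677, D=e−e_prev≈323.935387; u=0·204.136991+3/2·131.131677+1/2·323.935387≈358.665210; next y=-2/5·(-202.136991)+3/4·358.665210≈349.853704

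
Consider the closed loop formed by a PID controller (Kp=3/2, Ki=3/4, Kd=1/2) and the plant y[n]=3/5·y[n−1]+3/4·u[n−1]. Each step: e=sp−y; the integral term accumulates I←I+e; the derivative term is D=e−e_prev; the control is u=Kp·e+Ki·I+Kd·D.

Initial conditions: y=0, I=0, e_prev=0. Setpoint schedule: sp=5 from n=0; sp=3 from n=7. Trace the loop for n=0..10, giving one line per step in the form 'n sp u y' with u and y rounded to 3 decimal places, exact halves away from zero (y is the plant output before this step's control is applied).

(exact arithmetic carried between steps; '≈' marks a value shown rounded to 6 d.p. or computed from one; I and e_prev carry over from the previous line; the table rounds u and y to 3 d.p., halves away from zero)
n=0: y=0, sp=5, e=sp−y=5; I=5, D=e−e_prev=5; u=3/2·5+3/4·5+1/2·5=13.75; next y=3/5·0+3/4·13.75=10.3125
n=1: y=10.3125, sp=5, e=sp−y=-5.3125; I=-0.3125, D=e−e_prev=-10.3125; u=3/2·(-5.3125)+3/4·(-0.3125)+1/2·(-10.3125)=-13.359375; next y=3/5·10.3125+3/4·(-13.359375)≈-3.832031
n=2: y≈-3.832031, sp=5, e=sp−y≈8.832031; I≈8.519531, D=e−e_prev≈14.144531; u=3/2·8.832031+3/4·8.519531+1/2·14.144531≈26.709961; next y=3/5·(-3.832031)+3/4·26.709961≈17.733252
n=3: y≈17.733252, sp=5, e=sp−y≈-12.733252; I≈-4.213721, D=e−e_prev≈-21.565283; u=3/2·(-12.733252)+3/4·(-4.213721)+1/2·(-21.565283)≈-33.042810; next y=3/5·17.733252+3/4·(-33.042810)≈-14.142156
n=4: y≈-14.142156, sp=5, e=sp−y≈19.142156; I≈14.928436, D=e−e_prev≈31.875408; u=3/2·19.142156+3/4·14.928436+1/2·31.875408≈55.847265; next y=3/5·(-14.142156)+3/4·55.847265≈33.400155
n=5: y≈33.400155, sp=5, e=sp−y≈-28.400155; I≈-13.471720, D=e−e_prev≈-47.542312; u=3/2·(-28.400155)+3/4·(-13.471720)+1/2·(-47.542312)≈-76.475178; next y=3/5·33.400155+3/4·(-76.475178)≈-37.316291
n=6: y≈-37.316291, sp=5, e=sp−y≈42.316291; I≈28.844571, D=e−e_prev≈70.716446; u=3/2·42.316291+3/4·28.844571+1/2·70.716446≈120.466087; next y=3/5·(-37.316291)+3/4·120.466087≈67.959791
n=7: y≈67.959791, sp=3, e=sp−y≈-64.959791; I≈-36.115220, D=e−e_prev≈-107.276082; u=3/2·(-64.959791)+3/4·(-36.115220)+1/2·(-107.276082)≈-178.164142; next y=3/5·67.959791+3/4·(-178.164142)≈-92.847232
n=8: y≈-92.847232, sp=3, e=sp−y≈95.847232; I≈59.732012, D=e−e_prev≈160.807023; u=3/2·95.847232+3/4·59.732012+1/2·160.807023≈268.973369; next y=3/5·(-92.847232)+3/4·268.973369≈146.021687
n=9: y≈146.021687, sp=3, e=sp−y≈-143.021687; I≈-83.289675, D=e−e_prev≈-238.868920; u=3/2·(-143.021687)+3/4·(-83.289675)+1/2·(-238.868920)≈-396.434248; next y=3/5·146.021687+3/4·(-396.434248)≈-209.712673
n=10: y≈-209.712673, sp=3, e=sp−y≈212.712673; I≈129.422998, D=e−e_prev≈355.734361; u=3/2·212.712673+3/4·129.422998+1/2·355.734361≈594.003439; next y=3/5·(-209.712673)+3/4·594.003439≈319.674975

0 5 13.750 0.000
1 5 -13.359 10.313
2 5 26.710 -3.832
3 5 -33.043 17.733
4 5 55.847 -14.142
5 5 -76.475 33.400
6 5 120.466 -37.316
7 3 -178.164 67.960
8 3 268.973 -92.847
9 3 -396.434 146.022
10 3 594.003 -209.713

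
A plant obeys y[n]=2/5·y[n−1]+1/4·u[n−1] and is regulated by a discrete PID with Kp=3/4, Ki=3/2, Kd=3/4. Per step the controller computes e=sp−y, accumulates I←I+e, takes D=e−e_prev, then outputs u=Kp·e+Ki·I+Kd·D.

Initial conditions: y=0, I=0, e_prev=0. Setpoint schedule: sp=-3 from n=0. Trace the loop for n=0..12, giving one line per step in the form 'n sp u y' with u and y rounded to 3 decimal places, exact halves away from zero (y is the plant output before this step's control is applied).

(exact arithmetic carried between steps; '≈' marks a value shown rounded to 6 d.p. or computed from one; I and e_prev carry over from the previous line; the table rounds u and y to 3 d.p., halves away from zero)
n=0: y=0, sp=-3, e=sp−y=-3; I=-3, D=e−e_prev=-3; u=3/4·(-3)+3/2·(-3)+3/4·(-3)=-9; next y=2/5·0+1/4·(-9)=-2.25
n=1: y=-2.25, sp=-3, e=sp−y=-0.75; I=-3.75, D=e−e_prev=2.25; u=3/4·(-0.75)+3/2·(-3.75)+3/4·2.25=-4.5; next y=2/5·(-2.25)+1/4·(-4.5)=-2.025
n=2: y=-2.025, sp=-3, e=sp−y=-0.975; I=-4.725, D=e−e_prev=-0.225; u=3/4·(-0.975)+3/2·(-4.725)+3/4·(-0.225)=-7.9875; next y=2/5·(-2.025)+1/4·(-7.9875)=-2.806875
n=3: y=-2.806875, sp=-3, e=sp−y=-0.193125; I=-4.918125, D=e−e_prev=0.781875; u=3/4·(-0.193125)+3/2·(-4.918125)+3/4·0.781875=-6.935625; next y=2/5·(-2.806875)+1/4·(-6.935625)≈-2.856656
n=4: y≈-2.856656, sp=-3, e=sp−y≈-0.143344; I≈-5.061469, D=e−e_prev≈0.049781; u=3/4·(-0.143344)+3/2·(-5.061469)+3/4·0.049781≈-7.662375; next y=2/5·(-2.856656)+1/4·(-7.662375)≈-3.058256
n=5: y≈-3.058256, sp=-3, e=sp−y≈0.058256; I≈-5.003213, D=e−e_prev≈0.2016; u=3/4·0.058256+3/2·(-5.003213)+3/4·0.2016≈-7.309927; next y=2/5·(-3.058256)+1/4·(-7.309927)≈-3.050784
n=6: y≈-3.050784, sp=-3, e=sp−y≈0.050784; I≈-4.952428, D=e−e_prev≈-0.007472; u=3/4·0.050784+3/2·(-4.952428)+3/4·(-0.007472)≈-7.396159; next y=2/5·(-3.050784)+1/4·(-7.396159)≈-3.069353
n=7: y≈-3.069353, sp=-3, e=sp−y≈0.069353; I≈-4.883075, D=e−e_prev≈0.018569; u=3/4·0.069353+3/2·(-4.883075)+3/4·0.018569≈-7.258671; next y=2/5·(-3.069353)+1/4·(-7.258671)≈-3.042409
n=8: y≈-3.042409, sp=-3, e=sp−y≈0.042409; I≈-4.840666, D=e−e_prev≈-0.026944; u=3/4·0.042409+3/2·(-4.840666)+3/4·(-0.026944)≈-7.249401; next y=2/5·(-3.042409)+1/4·(-7.249401)≈-3.029314
n=9: y≈-3.029314, sp=-3, e=sp−y≈0.029314; I≈-4.811352, D=e−e_prev≈-0.013095; u=3/4·0.029314+3/2·(-4.811352)+3/4·(-0.013095)≈-7.204865; next y=2/5·(-3.029314)+1/4·(-7.204865)≈-3.012942
n=10: y≈-3.012942, sp=-3, e=sp−y≈0.012942; I≈-4.798411, D=e−e_prev≈-0.016372; u=3/4·0.012942+3/2·(-4.798411)+3/4·(-0.016372)≈-7.200189; next y=2/5·(-3.012942)+1/4·(-7.200189)≈-3.005224
n=11: y≈-3.005224, sp=-3, e=sp−y≈0.005224; I≈-4.793187, D=e−e_prev≈-0.007718; u=3/4·0.005224+3/2·(-4.793187)+3/4·(-0.007718)≈-7.191651; next y=2/5·(-3.005224)+1/4·(-7.191651)≈-3.000002
n=12: y≈-3.000002, sp=-3, e=sp−y≈0.000002; I≈-4.793185, D=e−e_prev≈-0.005222; u=3/4·0.000002+3/2·(-4.793185)+3/4·(-0.005222)≈-7.193691; next y=2/5·(-3.000002)+1/4·(-7.193691)≈-2.998424

0 -3 -9.000 0.000
1 -3 -4.500 -2.250
2 -3 -7.988 -2.025
3 -3 -6.936 -2.807
4 -3 -7.662 -2.857
5 -3 -7.310 -3.058
6 -3 -7.396 -3.051
7 -3 -7.259 -3.069
8 -3 -7.249 -3.042
9 -3 -7.205 -3.029
10 -3 -7.200 -3.013
11 -3 -7.192 -3.005
12 -3 -7.194 -3.000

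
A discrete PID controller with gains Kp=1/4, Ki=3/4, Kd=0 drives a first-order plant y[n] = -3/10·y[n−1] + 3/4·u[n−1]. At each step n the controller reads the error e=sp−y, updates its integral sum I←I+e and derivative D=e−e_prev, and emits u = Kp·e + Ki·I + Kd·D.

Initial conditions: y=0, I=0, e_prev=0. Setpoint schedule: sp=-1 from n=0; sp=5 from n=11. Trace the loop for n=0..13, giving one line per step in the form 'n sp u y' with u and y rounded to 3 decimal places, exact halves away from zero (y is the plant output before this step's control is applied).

0 -1 -1.000 0.000
1 -1 -1.000 -0.750
2 -1 -1.413 -0.525
3 -1 -1.392 -0.902
4 -1 -1.594 -0.773
5 -1 -1.574 -0.963
6 -1 -1.673 -0.891
7 -1 -1.659 -0.988
8 -1 -1.708 -0.948
9 -1 -1.698 -0.997
10 -1 -1.723 -0.975
11 5 4.283 -1.000
12 5 4.271 3.512
13 5 6.750 2.150

(exact arithmetic carried between steps; '≈' marks a value shown rounded to 6 d.p. or computed from one; I and e_prev carry over from the previous line; the table rounds u and y to 3 d.p., halves away from zero)
n=0: y=0, sp=-1, e=sp−y=-1; I=-1, D=e−e_prev=-1; u=1/4·(-1)+3/4·(-1)+0·(-1)=-1; next y=-3/10·0+3/4·(-1)=-0.75
n=1: y=-0.75, sp=-1, e=sp−y=-0.25; I=-1.25, D=e−e_prev=0.75; u=1/4·(-0.25)+3/4·(-1.25)+0·0.75=-1; next y=-3/10·(-0.75)+3/4·(-1)=-0.525
n=2: y=-0.525, sp=-1, e=sp−y=-0.475; I=-1.725, D=e−e_prev=-0.225; u=1/4·(-0.475)+3/4·(-1.725)+0·(-0.225)=-1.4125; next y=-3/10·(-0.525)+3/4·(-1.4125)=-0.901875
n=3: y=-0.901875, sp=-1, e=sp−y=-0.098125; I=-1.823125, D=e−e_prev=0.376875; u=1/4·(-0.098125)+3/4·(-1.823125)+0·0.376875=-1.391875; next y=-3/10·(-0.901875)+3/4·(-1.391875)≈-0.773344
n=4: y≈-0.773344, sp=-1, e=sp−y≈-0.226656; I≈-2.049781, D=e−e_prev≈-0.128531; u=1/4·(-0.226656)+3/4·(-2.049781)+0·(-0.128531)≈-1.594; next y=-3/10·(-0.773344)+3/4·(-1.594)≈-0.963497
n=5: y≈-0.963497, sp=-1, e=sp−y≈-0.036503; I≈-2.086284, D=e−e_prev≈0.190153; u=1/4·(-0.036503)+3/4·(-2.086284)+0·0.190153≈-1.573839; next y=-3/10·(-0.963497)+3/4·(-1.573839)≈-0.891330
n=6: y≈-0.891330, sp=-1, e=sp−y≈-0.108670; I≈-2.194954, D=e−e_prev≈-0.072167; u=1/4·(-0.108670)+3/4·(-2.194954)+0·(-0.072167)≈-1.673383; next y=-3/10·(-0.891330)+3/4·(-1.673383)≈-0.987638
n=7: y≈-0.987638, sp=-1, e=sp−y≈-0.012362; I≈-2.207316, D=e−e_prev≈0.096308; u=1/4·(-0.012362)+3/4·(-2.207316)+0·0.096308≈-1.658577; next y=-3/10·(-0.987638)+3/4·(-1.658577)≈-0.947642
n=8: y≈-0.947642, sp=-1, e=sp−y≈-0.052358; I≈-2.259674, D=e−e_prev≈-0.039997; u=1/4·(-0.052358)+3/4·(-2.259674)+0·(-0.039997)≈-1.707845; next y=-3/10·(-0.947642)+3/4·(-1.707845)≈-0.996592
n=9: y≈-0.996592, sp=-1, e=sp−y≈-0.003408; I≈-2.263083, D=e−e_prev≈0.048950; u=1/4·(-0.003408)+3/4·(-2.263083)+0·0.048950≈-1.698164; next y=-3/10·(-0.996592)+3/4·(-1.698164)≈-0.974646
n=10: y≈-0.974646, sp=-1, e=sp−y≈-0.025354; I≈-2.288437, D=e−e_prev≈-0.021946; u=1/4·(-0.025354)+3/4·(-2.288437)+0·(-0.021946)≈-1.722666; next y=-3/10·(-0.974646)+3/4·(-1.722666)≈-0.999606
n=11: y≈-0.999606, sp=5, e=sp−y≈5.999606; I≈3.711169, D=e−e_prev≈6.024960; u=1/4·5.999606+3/4·3.711169+0·6.024960≈4.283278; next y=-3/10·(-0.999606)+3/4·4.283278≈3.512341
n=12: y≈3.512341, sp=5, e=sp−y≈1.487659; I≈5.198828, D=e−e_prev≈-4.511947; u=1/4·1.487659+3/4·5.198828+0·(-4.511947)≈4.271036; next y=-3/10·3.512341+3/4·4.271036≈2.149575
n=13: y≈2.149575, sp=5, e=sp−y≈2.850425; I≈8.049253, D=e−e_prev≈1.362766; u=1/4·2.850425+3/4·8.049253+0·1.362766≈6.749546; next y=-3/10·2.149575+3/4·6.749546≈4.417287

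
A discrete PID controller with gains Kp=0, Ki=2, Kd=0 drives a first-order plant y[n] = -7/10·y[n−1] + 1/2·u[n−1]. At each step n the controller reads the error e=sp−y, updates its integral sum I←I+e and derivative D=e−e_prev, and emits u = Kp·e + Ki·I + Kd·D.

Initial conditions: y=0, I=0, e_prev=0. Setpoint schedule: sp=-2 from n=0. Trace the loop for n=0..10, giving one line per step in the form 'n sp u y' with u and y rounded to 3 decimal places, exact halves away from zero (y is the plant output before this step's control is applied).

(exact arithmetic carried between steps; '≈' marks a value shown rounded to 6 d.p. or computed from one; I and e_prev carry over from the previous line; the table rounds u and y to 3 d.p., halves away from zero)
n=0: y=0, sp=-2, e=sp−y=-2; I=-2, D=e−e_prev=-2; u=0·(-2)+2·(-2)+0·(-2)=-4; next y=-7/10·0+1/2·(-4)=-2
n=1: y=-2, sp=-2, e=sp−y=0; I=-2, D=e−e_prev=2; u=0·0+2·(-2)+0·2=-4; next y=-7/10·(-2)+1/2·(-4)=-0.6
n=2: y=-0.6, sp=-2, e=sp−y=-1.4; I=-3.4, D=e−e_prev=-1.4; u=0·(-1.4)+2·(-3.4)+0·(-1.4)=-6.8; next y=-7/10·(-0.6)+1/2·(-6.8)=-2.98
n=3: y=-2.98, sp=-2, e=sp−y=0.98; I=-2.42, D=e−e_prev=2.38; u=0·0.98+2·(-2.42)+0·2.38=-4.84; next y=-7/10·(-2.98)+1/2·(-4.84)=-0.334
n=4: y=-0.334, sp=-2, e=sp−y=-1.666; I=-4.086, D=e−e_prev=-2.646; u=0·(-1.666)+2·(-4.086)+0·(-2.646)=-8.172; next y=-7/10·(-0.334)+1/2·(-8.172)=-3.8522
n=5: y=-3.8522, sp=-2, e=sp−y=1.8522; I=-2.2338, D=e−e_prev=3.5182; u=0·1.8522+2·(-2.2338)+0·3.5182=-4.4676; next y=-7/10·(-3.8522)+1/2·(-4.4676)=0.46274
n=6: y=0.46274, sp=-2, e=sp−y=-2.46274; I=-4.69654, D=e−e_prev=-4.31494; u=0·(-2.46274)+2·(-4.69654)+0·(-4.31494)=-9.39308; next y=-7/10·0.46274+1/2·(-9.39308)=-5.020458
n=7: y=-5.020458, sp=-2, e=sp−y=3.020458; I=-1.676082, D=e−e_prev=5.483198; u=0·3.020458+2·(-1.676082)+0·5.483198=-3.352164; next y=-7/10·(-5.020458)+1/2·(-3.352164)≈1.838239
n=8: y≈1.838239, sp=-2, e=sp−y≈-3.838239; I≈-5.514321, D=e−e_prev≈-6.858697; u=0·(-3.838239)+2·(-5.514321)+0·(-6.858697)≈-11.028641; next y=-7/10·1.838239+1/2·(-11.028641)≈-6.801088
n=9: y≈-6.801088, sp=-2, e=sp−y≈4.801088; I≈-0.713233, D=e−e_prev≈8.639326; u=0·4.801088+2·(-0.713233)+0·8.639326≈-1.426466; next y=-7/10·(-6.801088)+1/2·(-1.426466)≈4.047528
n=10: y≈4.047528, sp=-2, e=sp−y≈-6.047528; I≈-6.760761, D=e−e_prev≈-10.848616; u=0·(-6.047528)+2·(-6.760761)+0·(-10.848616)≈-13.521523; next y=-7/10·4.047528+1/2·(-13.521523)≈-9.594031

0 -2 -4.000 0.000
1 -2 -4.000 -2.000
2 -2 -6.800 -0.600
3 -2 -4.840 -2.980
4 -2 -8.172 -0.334
5 -2 -4.468 -3.852
6 -2 -9.393 0.463
7 -2 -3.352 -5.020
8 -2 -11.029 1.838
9 -2 -1.426 -6.801
10 -2 -13.522 4.048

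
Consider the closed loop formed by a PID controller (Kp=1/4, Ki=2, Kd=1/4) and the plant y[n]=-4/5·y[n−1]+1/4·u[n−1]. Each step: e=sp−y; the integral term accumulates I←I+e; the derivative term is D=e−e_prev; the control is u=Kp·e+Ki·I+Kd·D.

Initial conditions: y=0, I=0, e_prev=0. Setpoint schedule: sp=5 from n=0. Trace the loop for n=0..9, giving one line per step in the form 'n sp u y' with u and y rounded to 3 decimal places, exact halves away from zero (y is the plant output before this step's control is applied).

(exact arithmetic carried between steps; '≈' marks a value shown rounded to 6 d.p. or computed from one; I and e_prev carry over from the previous line; the table rounds u and y to 3 d.p., halves away from zero)
n=0: y=0, sp=5, e=sp−y=5; I=5, D=e−e_prev=5; u=1/4·5+2·5+1/4·5=12.5; next y=-4/5·0+1/4·12.5=3.125
n=1: y=3.125, sp=5, e=sp−y=1.875; I=6.875, D=e−e_prev=-3.125; u=1/4·1.875+2·6.875+1/4·(-3.125)=13.4375; next y=-4/5·3.125+1/4·13.4375=0.859375
n=2: y=0.859375, sp=5, e=sp−y=4.140625; I=11.015625, D=e−e_prev=2.265625; u=1/4·4.140625+2·11.015625+1/4·2.265625≈23.632813; next y=-4/5·0.859375+1/4·23.632813≈5.220703
n=3: y≈5.220703, sp=5, e=sp−y≈-0.220703; I≈10.794922, D=e−e_prev≈-4.361328; u=1/4·(-0.220703)+2·10.794922+1/4·(-4.361328)≈20.444336; next y=-4/5·5.220703+1/4·20.444336≈0.934521
n=4: y≈0.934521, sp=5, e=sp−y≈4.065479; I≈14.860400, D=e−e_prev≈4.286182; u=1/4·4.065479+2·14.860400+1/4·4.286182≈31.808716; next y=-4/5·0.934521+1/4·31.808716≈7.204562
n=5: y≈7.204562, sp=5, e=sp−y≈-2.204562; I≈12.655839, D=e−e_prev≈-6.270040; u=1/4·(-2.204562)+2·12.655839+1/4·(-6.270040)≈23.193027; next y=-4/5·7.204562+1/4·23.193027≈0.034607
n=6: y≈0.034607, sp=5, e=sp−y≈4.965393; I≈17.621231, D=e−e_prev≈7.169954; u=1/4·4.965393+2·17.621231+1/4·7.169954≈38.276300; next y=-4/5·0.034607+1/4·38.276300≈9.541389
n=7: y≈9.541389, sp=5, e=sp−y≈-4.541389; I≈13.079842, D=e−e_prev≈-9.506782; u=1/4·(-4.541389)+2·13.079842+1/4·(-9.506782)≈22.647642; next y=-4/5·9.541389+1/4·22.647642≈-1.971201
n=8: y≈-1.971201, sp=5, e=sp−y≈6.971201; I≈20.051043, D=e−e_prev≈11.512590; u=1/4·6.971201+2·20.051043+1/4·11.512590≈44.723034; next y=-4/5·(-1.971201)+1/4·44.723034≈12.757719
n=9: y≈12.757719, sp=5, e=sp−y≈-7.757719; I≈12.293324, D=e−e_prev≈-14.728920; u=1/4·(-7.757719)+2·12.293324+1/4·(-14.728920)≈18.964988; next y=-4/5·12.757719+1/4·18.964988≈-5.464928

0 5 12.500 0.000
1 5 13.438 3.125
2 5 23.633 0.859
3 5 20.444 5.221
4 5 31.809 0.935
5 5 23.193 7.205
6 5 38.276 0.035
7 5 22.648 9.541
8 5 44.723 -1.971
9 5 18.965 12.758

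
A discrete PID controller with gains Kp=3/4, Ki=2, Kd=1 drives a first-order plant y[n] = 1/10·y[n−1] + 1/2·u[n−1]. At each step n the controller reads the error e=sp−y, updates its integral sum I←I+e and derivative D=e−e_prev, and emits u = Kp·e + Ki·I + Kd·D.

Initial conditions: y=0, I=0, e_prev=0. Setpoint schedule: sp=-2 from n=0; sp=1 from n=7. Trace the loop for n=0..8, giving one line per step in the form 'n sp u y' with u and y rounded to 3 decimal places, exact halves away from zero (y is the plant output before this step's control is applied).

0 -2 -7.500 0.000
1 -2 4.563 -3.750
2 -2 -16.898 1.906
3 -2 19.063 -8.259
4 -2 -42.201 8.706
5 -2 61.861 -20.230
6 -2 -114.880 28.907
7 1 196.655 -54.549
8 1 -331.535 92.873

(exact arithmetic carried between steps; '≈' marks a value shown rounded to 6 d.p. or computed from one; I and e_prev carry over from the previous line; the table rounds u and y to 3 d.p., halves away from zero)
n=0: y=0, sp=-2, e=sp−y=-2; I=-2, D=e−e_prev=-2; u=3/4·(-2)+2·(-2)+1·(-2)=-7.5; next y=1/10·0+1/2·(-7.5)=-3.75
n=1: y=-3.75, sp=-2, e=sp−y=1.75; I=-0.25, D=e−e_prev=3.75; u=3/4·1.75+2·(-0.25)+1·3.75=4.5625; next y=1/10·(-3.75)+1/2·4.5625=1.90625
n=2: y=1.90625, sp=-2, e=sp−y=-3.90625; I=-4.15625, D=e−e_prev=-5.65625; u=3/4·(-3.90625)+2·(-4.15625)+1·(-5.65625)≈-16.898438; next y=1/10·1.90625+1/2·(-16.898438)≈-8.258594
n=3: y≈-8.258594, sp=-2, e=sp−y≈6.258594; I≈2.102344, D=e−e_prev≈10.164844; u=3/4·6.258594+2·2.102344+1·10.164844≈19.063477; next y=1/10·(-8.258594)+1/2·19.063477≈8.705879
n=4: y≈8.705879, sp=-2, e=sp−y≈-10.705879; I≈-8.603535, D=e−e_prev≈-16.964473; u=3/4·(-10.705879)+2·(-8.603535)+1·(-16.964473)≈-42.200952; next y=1/10·8.705879+1/2·(-42.200952)≈-20.229888
n=5: y≈-20.229888, sp=-2, e=sp−y≈18.229888; I≈9.626353, D=e−e_prev≈28.935767; u=3/4·18.229888+2·9.626353+1·28.935767≈61.860889; next y=1/10·(-20.229888)+1/2·61.860889≈28.907456
n=6: y≈28.907456, sp=-2, e=sp−y≈-30.907456; I≈-21.281103, D=e−e_prev≈-49.137344; u=3/4·(-30.907456)+2·(-21.281103)+1·(-49.137344)≈-114.880141; next y=1/10·28.907456+1/2·(-114.880141)≈-54.549325
n=7: y≈-54.549325, sp=1, e=sp−y≈55.549325; I≈34.268222, D=e−e_prev≈86.456781; u=3/4·55.549325+2·34.268222+1·86.456781≈196.655220; next y=1/10·(-54.549325)+1/2·196.655220≈92.872677
n=8: y≈92.872677, sp=1, e=sp−y≈-91.872677; I≈-57.604455, D=e−e_prev≈-147.422002; u=3/4·(-91.872677)+2·(-57.604455)+1·(-147.422002)≈-331.535420; next y=1/10·92.872677+1/2·(-331.535420)≈-156.480442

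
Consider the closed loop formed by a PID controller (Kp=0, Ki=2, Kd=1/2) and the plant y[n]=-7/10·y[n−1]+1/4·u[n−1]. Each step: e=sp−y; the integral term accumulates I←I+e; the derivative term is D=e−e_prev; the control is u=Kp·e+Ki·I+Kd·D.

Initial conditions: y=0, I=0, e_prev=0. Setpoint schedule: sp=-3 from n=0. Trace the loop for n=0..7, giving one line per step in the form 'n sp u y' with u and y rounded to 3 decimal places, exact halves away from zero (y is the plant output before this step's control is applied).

(exact arithmetic carried between steps; '≈' marks a value shown rounded to 6 d.p. or computed from one; I and e_prev carry over from the previous line; the table rounds u and y to 3 d.p., halves away from zero)
n=0: y=0, sp=-3, e=sp−y=-3; I=-3, D=e−e_prev=-3; u=0·(-3)+2·(-3)+1/2·(-3)=-7.5; next y=-7/10·0+1/4·(-7.5)=-1.875
n=1: y=-1.875, sp=-3, e=sp−y=-1.125; I=-4.125, D=e−e_prev=1.875; u=0·(-1.125)+2·(-4.125)+1/2·1.875=-7.3125; next y=-7/10·(-1.875)+1/4·(-7.3125)=-0.515625
n=2: y=-0.515625, sp=-3, e=sp−y=-2.484375; I=-6.609375, D=e−e_prev=-1.359375; u=0·(-2.484375)+2·(-6.609375)+1/2·(-1.359375)≈-13.898438; next y=-7/10·(-0.515625)+1/4·(-13.898438)≈-3.113672
n=3: y≈-3.113672, sp=-3, e=sp−y≈0.113672; I≈-6.495703, D=e−e_prev≈2.598047; u=0·0.113672+2·(-6.495703)+1/2·2.598047≈-11.692383; next y=-7/10·(-3.113672)+1/4·(-11.692383)≈-0.743525
n=4: y≈-0.743525, sp=-3, e=sp−y≈-2.256475; I≈-8.752178, D=e−e_prev≈-2.370146; u=0·(-2.256475)+2·(-8.752178)+1/2·(-2.370146)≈-18.689429; next y=-7/10·(-0.743525)+1/4·(-18.689429)≈-4.151889
n=5: y≈-4.151889, sp=-3, e=sp−y≈1.151889; I≈-7.600288, D=e−e_prev≈3.408364; u=0·1.151889+2·(-7.600288)+1/2·3.408364≈-13.496395; next y=-7/10·(-4.151889)+1/4·(-13.496395)≈-0.467776
n=6: y≈-0.467776, sp=-3, e=sp−y≈-2.532224; I≈-10.132512, D=e−e_prev≈-3.684113; u=0·(-2.532224)+2·(-10.132512)+1/2·(-3.684113)≈-22.107081; next y=-7/10·(-0.467776)+1/4·(-22.107081)≈-5.199327
n=7: y≈-5.199327, sp=-3, e=sp−y≈2.199327; I≈-7.933185, D=e−e_prev≈4.731551; u=0·2.199327+2·(-7.933185)+1/2·4.731551≈-13.500595; next y=-7/10·(-5.199327)+1/4·(-13.500595)≈0.264380

0 -3 -7.500 0.000
1 -3 -7.313 -1.875
2 -3 -13.898 -0.516
3 -3 -11.692 -3.114
4 -3 -18.689 -0.744
5 -3 -13.496 -4.152
6 -3 -22.107 -0.468
7 -3 -13.501 -5.199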